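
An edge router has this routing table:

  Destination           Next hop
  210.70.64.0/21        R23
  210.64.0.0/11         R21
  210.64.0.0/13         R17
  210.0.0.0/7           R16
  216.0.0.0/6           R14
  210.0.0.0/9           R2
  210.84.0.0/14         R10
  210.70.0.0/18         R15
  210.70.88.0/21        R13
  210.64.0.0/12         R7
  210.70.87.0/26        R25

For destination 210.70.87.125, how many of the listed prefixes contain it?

5

Prefixes containing 210.70.87.125:
  210.0.0.0/7 (210.0.0.0 - 211.255.255.255)
  210.0.0.0/9 (210.0.0.0 - 210.127.255.255)
  210.64.0.0/11 (210.64.0.0 - 210.95.255.255)
  210.64.0.0/12 (210.64.0.0 - 210.79.255.255)
  210.64.0.0/13 (210.64.0.0 - 210.71.255.255)
Total matching entries: 5.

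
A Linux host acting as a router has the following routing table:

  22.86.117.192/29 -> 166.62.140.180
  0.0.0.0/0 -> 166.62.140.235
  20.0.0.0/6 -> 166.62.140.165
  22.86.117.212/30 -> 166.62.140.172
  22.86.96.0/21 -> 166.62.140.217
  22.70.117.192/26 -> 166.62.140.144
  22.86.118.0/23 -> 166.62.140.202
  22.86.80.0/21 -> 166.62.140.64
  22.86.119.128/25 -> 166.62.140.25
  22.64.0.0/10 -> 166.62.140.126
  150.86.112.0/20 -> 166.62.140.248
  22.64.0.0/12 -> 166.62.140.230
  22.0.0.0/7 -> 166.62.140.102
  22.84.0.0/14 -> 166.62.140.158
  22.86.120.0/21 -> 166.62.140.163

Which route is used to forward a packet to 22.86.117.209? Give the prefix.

22.84.0.0/14

Entries matching 22.86.117.209:
  0.0.0.0/0 (default, matches everything)
  20.0.0.0/6 (20.0.0.0 - 23.255.255.255)
  22.0.0.0/7 (22.0.0.0 - 23.255.255.255)
  22.64.0.0/10 (22.64.0.0 - 22.127.255.255)
  22.84.0.0/14 (22.84.0.0 - 22.87.255.255)
Most specific is 22.84.0.0/14.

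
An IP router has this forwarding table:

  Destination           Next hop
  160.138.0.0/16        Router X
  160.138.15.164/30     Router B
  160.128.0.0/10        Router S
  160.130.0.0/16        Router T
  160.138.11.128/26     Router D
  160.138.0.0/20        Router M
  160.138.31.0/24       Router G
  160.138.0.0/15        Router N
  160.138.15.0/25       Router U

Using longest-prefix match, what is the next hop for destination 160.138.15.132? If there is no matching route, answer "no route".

Routes whose prefix contains 160.138.15.132:
  160.128.0.0/10 (160.128.0.0 - 160.191.255.255) -> Router S
  160.138.0.0/15 (160.138.0.0 - 160.139.255.255) -> Router N
  160.138.0.0/16 (160.138.0.0 - 160.138.255.255) -> Router X
  160.138.0.0/20 (160.138.0.0 - 160.138.15.255) -> Router M
More-specific entries that do NOT match:
  160.138.15.164/30 (160.138.15.164 - 160.138.15.167) does not contain 160.138.15.132
  160.138.11.128/26 (160.138.11.128 - 160.138.11.191) does not contain 160.138.15.132
  160.138.15.0/25 (160.138.15.0 - 160.138.15.127) does not contain 160.138.15.132
  160.138.31.0/24 (160.138.31.0 - 160.138.31.255) does not contain 160.138.15.132
Longest matching prefix is /20 -> next hop Router M.

Router M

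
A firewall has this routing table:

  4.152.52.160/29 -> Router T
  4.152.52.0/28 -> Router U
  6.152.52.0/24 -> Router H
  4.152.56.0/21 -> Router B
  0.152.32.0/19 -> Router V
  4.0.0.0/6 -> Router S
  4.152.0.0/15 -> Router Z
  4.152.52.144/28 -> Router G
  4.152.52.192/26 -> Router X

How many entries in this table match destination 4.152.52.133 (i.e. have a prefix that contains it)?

Prefixes containing 4.152.52.133:
  4.0.0.0/6 (4.0.0.0 - 7.255.255.255)
  4.152.0.0/15 (4.152.0.0 - 4.153.255.255)
Total matching entries: 2.

2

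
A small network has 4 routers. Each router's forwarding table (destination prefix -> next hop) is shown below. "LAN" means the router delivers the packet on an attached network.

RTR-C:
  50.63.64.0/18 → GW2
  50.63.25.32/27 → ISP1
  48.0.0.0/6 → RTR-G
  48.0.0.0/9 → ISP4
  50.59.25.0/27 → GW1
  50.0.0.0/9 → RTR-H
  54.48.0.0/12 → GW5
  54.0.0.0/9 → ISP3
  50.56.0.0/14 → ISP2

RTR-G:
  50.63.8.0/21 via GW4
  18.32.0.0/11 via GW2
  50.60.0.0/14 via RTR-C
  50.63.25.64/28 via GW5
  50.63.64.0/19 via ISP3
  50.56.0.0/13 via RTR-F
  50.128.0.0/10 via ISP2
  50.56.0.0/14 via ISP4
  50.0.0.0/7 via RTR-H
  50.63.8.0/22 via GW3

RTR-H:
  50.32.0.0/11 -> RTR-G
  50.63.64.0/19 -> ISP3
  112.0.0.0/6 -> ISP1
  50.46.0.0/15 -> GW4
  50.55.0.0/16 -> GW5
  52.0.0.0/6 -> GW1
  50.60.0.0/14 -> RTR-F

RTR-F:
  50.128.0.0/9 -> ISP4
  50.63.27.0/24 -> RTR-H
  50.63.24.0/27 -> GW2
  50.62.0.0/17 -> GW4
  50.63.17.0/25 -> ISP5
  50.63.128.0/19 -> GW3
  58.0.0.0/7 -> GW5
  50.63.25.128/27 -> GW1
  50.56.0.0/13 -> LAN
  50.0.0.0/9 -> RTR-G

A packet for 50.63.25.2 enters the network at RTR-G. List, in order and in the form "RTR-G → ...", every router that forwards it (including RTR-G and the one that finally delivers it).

At RTR-G: longest match for 50.63.25.2 is 50.60.0.0/14 -> RTR-C
At RTR-C: longest match for 50.63.25.2 is 50.0.0.0/9 -> RTR-H
At RTR-H: longest match for 50.63.25.2 is 50.60.0.0/14 -> RTR-F
At RTR-F: longest match for 50.63.25.2 is 50.56.0.0/13 -> LAN

RTR-G → RTR-C → RTR-H → RTR-F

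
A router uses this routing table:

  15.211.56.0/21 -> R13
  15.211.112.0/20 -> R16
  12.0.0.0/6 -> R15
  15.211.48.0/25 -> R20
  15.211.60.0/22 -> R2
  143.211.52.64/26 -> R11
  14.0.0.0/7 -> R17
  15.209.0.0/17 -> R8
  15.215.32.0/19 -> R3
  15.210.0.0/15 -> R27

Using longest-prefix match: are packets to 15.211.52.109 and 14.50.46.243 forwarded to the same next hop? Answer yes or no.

no

15.211.52.109: longest match 15.210.0.0/15 -> R27
14.50.46.243: longest match 14.0.0.0/7 -> R17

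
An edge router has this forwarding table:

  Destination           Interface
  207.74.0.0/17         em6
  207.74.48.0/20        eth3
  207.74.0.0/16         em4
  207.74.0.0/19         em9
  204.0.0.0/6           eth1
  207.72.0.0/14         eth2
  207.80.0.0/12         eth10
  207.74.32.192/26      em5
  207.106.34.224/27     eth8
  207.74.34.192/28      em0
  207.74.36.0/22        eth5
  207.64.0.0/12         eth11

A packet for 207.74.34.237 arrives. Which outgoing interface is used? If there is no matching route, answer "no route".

em6

Routes whose prefix contains 207.74.34.237:
  204.0.0.0/6 (204.0.0.0 - 207.255.255.255) -> eth1
  207.64.0.0/12 (207.64.0.0 - 207.79.255.255) -> eth11
  207.72.0.0/14 (207.72.0.0 - 207.75.255.255) -> eth2
  207.74.0.0/16 (207.74.0.0 - 207.74.255.255) -> em4
  207.74.0.0/17 (207.74.0.0 - 207.74.127.255) -> em6
More-specific entries that do NOT match:
  207.74.34.192/28 (207.74.34.192 - 207.74.34.207) does not contain 207.74.34.237
  207.106.34.224/27 (207.106.34.224 - 207.106.34.255) does not contain 207.74.34.237
  207.74.32.192/26 (207.74.32.192 - 207.74.32.255) does not contain 207.74.34.237
  207.74.36.0/22 (207.74.36.0 - 207.74.39.255) does not contain 207.74.34.237
  207.74.48.0/20 (207.74.48.0 - 207.74.63.255) does not contain 207.74.34.237
  207.74.0.0/19 (207.74.0.0 - 207.74.31.255) does not contain 207.74.34.237
Longest matching prefix is /17 -> interface em6.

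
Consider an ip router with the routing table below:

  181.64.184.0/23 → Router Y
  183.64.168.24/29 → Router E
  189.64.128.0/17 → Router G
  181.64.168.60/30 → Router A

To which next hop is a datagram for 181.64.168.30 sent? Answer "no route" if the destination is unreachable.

no route

No entry's prefix contains 181.64.168.30; there is no default route.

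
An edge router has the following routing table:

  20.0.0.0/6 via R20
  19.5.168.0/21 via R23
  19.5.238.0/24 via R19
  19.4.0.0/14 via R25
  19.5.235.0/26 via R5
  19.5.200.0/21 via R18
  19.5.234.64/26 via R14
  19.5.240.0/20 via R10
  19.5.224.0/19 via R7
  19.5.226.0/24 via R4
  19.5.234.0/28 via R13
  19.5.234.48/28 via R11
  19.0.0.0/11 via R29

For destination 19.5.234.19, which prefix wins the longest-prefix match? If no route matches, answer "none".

19.5.224.0/19

Entries matching 19.5.234.19:
  19.0.0.0/11 (19.0.0.0 - 19.31.255.255)
  19.4.0.0/14 (19.4.0.0 - 19.7.255.255)
  19.5.224.0/19 (19.5.224.0 - 19.5.255.255)
Most specific is 19.5.224.0/19.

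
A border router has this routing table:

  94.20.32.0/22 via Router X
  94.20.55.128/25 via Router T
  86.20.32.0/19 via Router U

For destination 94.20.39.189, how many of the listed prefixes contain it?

No listed prefix contains 94.20.39.189.
Total matching entries: 0.

0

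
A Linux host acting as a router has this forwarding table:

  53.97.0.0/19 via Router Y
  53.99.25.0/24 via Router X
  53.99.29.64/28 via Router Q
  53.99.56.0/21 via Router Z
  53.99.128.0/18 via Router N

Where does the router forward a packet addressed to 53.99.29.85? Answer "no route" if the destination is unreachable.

no route

No entry's prefix contains 53.99.29.85; there is no default route.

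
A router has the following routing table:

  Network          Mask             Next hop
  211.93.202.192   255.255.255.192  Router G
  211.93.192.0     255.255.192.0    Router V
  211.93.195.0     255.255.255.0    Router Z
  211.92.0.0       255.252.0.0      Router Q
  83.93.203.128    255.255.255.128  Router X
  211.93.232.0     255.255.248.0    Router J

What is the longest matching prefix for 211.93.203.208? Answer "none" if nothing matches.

211.93.192.0/18

Entries matching 211.93.203.208:
  211.92.0.0/14 (211.92.0.0 - 211.95.255.255)
  211.93.192.0/18 (211.93.192.0 - 211.93.255.255)
Most specific is 211.93.192.0/18.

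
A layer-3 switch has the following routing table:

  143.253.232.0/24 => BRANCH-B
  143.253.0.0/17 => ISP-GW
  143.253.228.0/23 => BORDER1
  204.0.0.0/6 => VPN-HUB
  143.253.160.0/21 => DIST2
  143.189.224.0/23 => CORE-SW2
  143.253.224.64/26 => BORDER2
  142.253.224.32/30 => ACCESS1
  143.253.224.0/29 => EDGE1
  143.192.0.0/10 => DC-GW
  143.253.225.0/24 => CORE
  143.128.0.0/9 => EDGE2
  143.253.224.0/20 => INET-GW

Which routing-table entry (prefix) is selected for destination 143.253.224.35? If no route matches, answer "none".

Entries matching 143.253.224.35:
  143.128.0.0/9 (143.128.0.0 - 143.255.255.255)
  143.192.0.0/10 (143.192.0.0 - 143.255.255.255)
  143.253.224.0/20 (143.253.224.0 - 143.253.239.255)
Most specific is 143.253.224.0/20.

143.253.224.0/20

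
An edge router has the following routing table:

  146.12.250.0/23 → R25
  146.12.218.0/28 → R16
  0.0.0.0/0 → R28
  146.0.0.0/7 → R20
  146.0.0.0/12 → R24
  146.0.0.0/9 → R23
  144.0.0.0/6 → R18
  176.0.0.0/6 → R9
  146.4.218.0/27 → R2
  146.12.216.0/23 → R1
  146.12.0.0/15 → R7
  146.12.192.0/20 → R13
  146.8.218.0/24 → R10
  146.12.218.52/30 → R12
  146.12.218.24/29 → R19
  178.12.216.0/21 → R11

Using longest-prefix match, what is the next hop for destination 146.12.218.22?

Routes whose prefix contains 146.12.218.22:
  0.0.0.0/0 (default, matches everything) -> R28
  144.0.0.0/6 (144.0.0.0 - 147.255.255.255) -> R18
  146.0.0.0/7 (146.0.0.0 - 147.255.255.255) -> R20
  146.0.0.0/9 (146.0.0.0 - 146.127.255.255) -> R23
  146.0.0.0/12 (146.0.0.0 - 146.15.255.255) -> R24
  146.12.0.0/15 (146.12.0.0 - 146.13.255.255) -> R7
More-specific entries that do NOT match:
  146.12.218.52/30 (146.12.218.52 - 146.12.218.55) does not contain 146.12.218.22
  146.12.218.24/29 (146.12.218.24 - 146.12.218.31) does not contain 146.12.218.22
  146.12.218.0/28 (146.12.218.0 - 146.12.218.15) does not contain 146.12.218.22
  146.4.218.0/27 (146.4.218.0 - 146.4.218.31) does not contain 146.12.218.22
  146.8.218.0/24 (146.8.218.0 - 146.8.218.255) does not contain 146.12.218.22
  146.12.250.0/23 (146.12.250.0 - 146.12.251.255) does not contain 146.12.218.22
  146.12.216.0/23 (146.12.216.0 - 146.12.217.255) does not contain 146.12.218.22
  178.12.216.0/21 (178.12.216.0 - 178.12.223.255) does not contain 146.12.218.22
  146.12.192.0/20 (146.12.192.0 - 146.12.207.255) does not contain 146.12.218.22
Longest matching prefix is /15 -> next hop R7.

R7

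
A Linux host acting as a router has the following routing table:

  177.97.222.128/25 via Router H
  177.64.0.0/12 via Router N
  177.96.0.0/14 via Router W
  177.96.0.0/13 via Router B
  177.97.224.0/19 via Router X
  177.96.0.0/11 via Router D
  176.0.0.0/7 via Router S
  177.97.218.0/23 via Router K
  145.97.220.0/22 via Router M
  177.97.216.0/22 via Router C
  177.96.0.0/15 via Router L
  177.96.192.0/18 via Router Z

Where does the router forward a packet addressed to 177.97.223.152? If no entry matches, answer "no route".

Router L

Routes whose prefix contains 177.97.223.152:
  176.0.0.0/7 (176.0.0.0 - 177.255.255.255) -> Router S
  177.96.0.0/11 (177.96.0.0 - 177.127.255.255) -> Router D
  177.96.0.0/13 (177.96.0.0 - 177.103.255.255) -> Router B
  177.96.0.0/14 (177.96.0.0 - 177.99.255.255) -> Router W
  177.96.0.0/15 (177.96.0.0 - 177.97.255.255) -> Router L
More-specific entries that do NOT match:
  177.97.222.128/25 (177.97.222.128 - 177.97.222.255) does not contain 177.97.223.152
  177.97.218.0/23 (177.97.218.0 - 177.97.219.255) does not contain 177.97.223.152
  145.97.220.0/22 (145.97.220.0 - 145.97.223.255) does not contain 177.97.223.152
  177.97.216.0/22 (177.97.216.0 - 177.97.219.255) does not contain 177.97.223.152
  177.97.224.0/19 (177.97.224.0 - 177.97.255.255) does not contain 177.97.223.152
  177.96.192.0/18 (177.96.192.0 - 177.96.255.255) does not contain 177.97.223.152
Longest matching prefix is /15 -> next hop Router L.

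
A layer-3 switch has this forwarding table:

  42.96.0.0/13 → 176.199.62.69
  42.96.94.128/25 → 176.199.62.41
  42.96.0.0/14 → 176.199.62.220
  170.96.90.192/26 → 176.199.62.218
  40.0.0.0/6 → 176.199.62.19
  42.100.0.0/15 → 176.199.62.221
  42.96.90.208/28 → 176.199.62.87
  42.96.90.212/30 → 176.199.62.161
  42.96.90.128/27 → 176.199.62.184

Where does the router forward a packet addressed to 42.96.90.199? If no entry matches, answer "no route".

Routes whose prefix contains 42.96.90.199:
  40.0.0.0/6 (40.0.0.0 - 43.255.255.255) -> 176.199.62.19
  42.96.0.0/13 (42.96.0.0 - 42.103.255.255) -> 176.199.62.69
  42.96.0.0/14 (42.96.0.0 - 42.99.255.255) -> 176.199.62.220
More-specific entries that do NOT match:
  42.96.90.212/30 (42.96.90.212 - 42.96.90.215) does not contain 42.96.90.199
  42.96.90.208/28 (42.96.90.208 - 42.96.90.223) does not contain 42.96.90.199
  42.96.90.128/27 (42.96.90.128 - 42.96.90.159) does not contain 42.96.90.199
  170.96.90.192/26 (170.96.90.192 - 170.96.90.255) does not contain 42.96.90.199
  42.96.94.128/25 (42.96.94.128 - 42.96.94.255) does not contain 42.96.90.199
  42.100.0.0/15 (42.100.0.0 - 42.101.255.255) does not contain 42.96.90.199
Longest matching prefix is /14 -> next hop 176.199.62.220.

176.199.62.220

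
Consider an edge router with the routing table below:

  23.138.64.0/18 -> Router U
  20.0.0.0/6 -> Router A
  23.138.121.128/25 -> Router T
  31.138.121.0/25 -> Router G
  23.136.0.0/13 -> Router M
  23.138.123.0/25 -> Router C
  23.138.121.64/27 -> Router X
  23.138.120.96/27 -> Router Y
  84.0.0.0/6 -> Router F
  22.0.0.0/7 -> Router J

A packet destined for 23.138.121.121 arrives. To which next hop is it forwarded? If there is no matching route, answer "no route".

Router U

Routes whose prefix contains 23.138.121.121:
  20.0.0.0/6 (20.0.0.0 - 23.255.255.255) -> Router A
  22.0.0.0/7 (22.0.0.0 - 23.255.255.255) -> Router J
  23.136.0.0/13 (23.136.0.0 - 23.143.255.255) -> Router M
  23.138.64.0/18 (23.138.64.0 - 23.138.127.255) -> Router U
More-specific entries that do NOT match:
  23.138.121.64/27 (23.138.121.64 - 23.138.121.95) does not contain 23.138.121.121
  23.138.120.96/27 (23.138.120.96 - 23.138.120.127) does not contain 23.138.121.121
  23.138.121.128/25 (23.138.121.128 - 23.138.121.255) does not contain 23.138.121.121
  31.138.121.0/25 (31.138.121.0 - 31.138.121.127) does not contain 23.138.121.121
  23.138.123.0/25 (23.138.123.0 - 23.138.123.127) does not contain 23.138.121.121
Longest matching prefix is /18 -> next hop Router U.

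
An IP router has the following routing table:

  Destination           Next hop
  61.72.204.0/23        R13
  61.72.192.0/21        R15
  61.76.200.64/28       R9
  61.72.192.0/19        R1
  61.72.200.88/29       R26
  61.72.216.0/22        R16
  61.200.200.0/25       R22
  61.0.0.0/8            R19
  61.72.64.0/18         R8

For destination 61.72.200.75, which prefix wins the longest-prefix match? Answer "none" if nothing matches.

61.72.192.0/19

Entries matching 61.72.200.75:
  61.0.0.0/8 (61.0.0.0 - 61.255.255.255)
  61.72.192.0/19 (61.72.192.0 - 61.72.223.255)
Most specific is 61.72.192.0/19.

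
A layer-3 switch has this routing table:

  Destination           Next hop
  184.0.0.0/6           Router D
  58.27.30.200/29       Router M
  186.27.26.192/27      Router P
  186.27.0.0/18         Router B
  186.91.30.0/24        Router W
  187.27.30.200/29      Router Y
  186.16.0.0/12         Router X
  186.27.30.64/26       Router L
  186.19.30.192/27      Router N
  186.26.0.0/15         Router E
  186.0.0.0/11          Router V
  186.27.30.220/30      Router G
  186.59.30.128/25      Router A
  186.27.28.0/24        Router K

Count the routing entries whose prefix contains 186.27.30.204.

Prefixes containing 186.27.30.204:
  184.0.0.0/6 (184.0.0.0 - 187.255.255.255)
  186.0.0.0/11 (186.0.0.0 - 186.31.255.255)
  186.16.0.0/12 (186.16.0.0 - 186.31.255.255)
  186.26.0.0/15 (186.26.0.0 - 186.27.255.255)
  186.27.0.0/18 (186.27.0.0 - 186.27.63.255)
Total matching entries: 5.

5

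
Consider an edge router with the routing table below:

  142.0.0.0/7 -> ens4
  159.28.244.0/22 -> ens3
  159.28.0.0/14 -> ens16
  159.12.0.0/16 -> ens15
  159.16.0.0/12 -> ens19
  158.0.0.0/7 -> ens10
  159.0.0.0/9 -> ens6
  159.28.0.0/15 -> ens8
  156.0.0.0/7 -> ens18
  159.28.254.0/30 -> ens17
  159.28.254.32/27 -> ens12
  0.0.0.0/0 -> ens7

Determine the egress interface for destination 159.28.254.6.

Routes whose prefix contains 159.28.254.6:
  0.0.0.0/0 (default, matches everything) -> ens7
  158.0.0.0/7 (158.0.0.0 - 159.255.255.255) -> ens10
  159.0.0.0/9 (159.0.0.0 - 159.127.255.255) -> ens6
  159.16.0.0/12 (159.16.0.0 - 159.31.255.255) -> ens19
  159.28.0.0/14 (159.28.0.0 - 159.31.255.255) -> ens16
  159.28.0.0/15 (159.28.0.0 - 159.29.255.255) -> ens8
More-specific entries that do NOT match:
  159.28.254.0/30 (159.28.254.0 - 159.28.254.3) does not contain 159.28.254.6
  159.28.254.32/27 (159.28.254.32 - 159.28.254.63) does not contain 159.28.254.6
  159.28.244.0/22 (159.28.244.0 - 159.28.247.255) does not contain 159.28.254.6
  159.12.0.0/16 (159.12.0.0 - 159.12.255.255) does not contain 159.28.254.6
Longest matching prefix is /15 -> interface ens8.

ens8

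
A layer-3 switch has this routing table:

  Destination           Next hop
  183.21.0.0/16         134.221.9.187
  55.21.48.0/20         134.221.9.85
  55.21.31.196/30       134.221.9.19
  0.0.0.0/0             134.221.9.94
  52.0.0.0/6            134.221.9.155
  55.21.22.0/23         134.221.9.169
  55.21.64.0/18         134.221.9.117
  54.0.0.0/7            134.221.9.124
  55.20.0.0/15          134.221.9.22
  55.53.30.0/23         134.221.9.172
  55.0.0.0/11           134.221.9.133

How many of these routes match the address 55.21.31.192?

Prefixes containing 55.21.31.192:
  0.0.0.0/0 (default, matches everything)
  52.0.0.0/6 (52.0.0.0 - 55.255.255.255)
  54.0.0.0/7 (54.0.0.0 - 55.255.255.255)
  55.0.0.0/11 (55.0.0.0 - 55.31.255.255)
  55.20.0.0/15 (55.20.0.0 - 55.21.255.255)
Total matching entries: 5.

5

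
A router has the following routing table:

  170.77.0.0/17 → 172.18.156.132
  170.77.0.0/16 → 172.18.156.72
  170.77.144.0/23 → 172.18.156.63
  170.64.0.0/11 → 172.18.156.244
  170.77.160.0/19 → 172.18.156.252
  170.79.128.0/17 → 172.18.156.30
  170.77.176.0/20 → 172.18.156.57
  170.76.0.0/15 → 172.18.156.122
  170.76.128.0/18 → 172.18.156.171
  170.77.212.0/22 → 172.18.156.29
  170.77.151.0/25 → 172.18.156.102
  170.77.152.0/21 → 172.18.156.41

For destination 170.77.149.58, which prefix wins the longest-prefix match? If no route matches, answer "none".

Entries matching 170.77.149.58:
  170.64.0.0/11 (170.64.0.0 - 170.95.255.255)
  170.76.0.0/15 (170.76.0.0 - 170.77.255.255)
  170.77.0.0/16 (170.77.0.0 - 170.77.255.255)
Most specific is 170.77.0.0/16.

170.77.0.0/16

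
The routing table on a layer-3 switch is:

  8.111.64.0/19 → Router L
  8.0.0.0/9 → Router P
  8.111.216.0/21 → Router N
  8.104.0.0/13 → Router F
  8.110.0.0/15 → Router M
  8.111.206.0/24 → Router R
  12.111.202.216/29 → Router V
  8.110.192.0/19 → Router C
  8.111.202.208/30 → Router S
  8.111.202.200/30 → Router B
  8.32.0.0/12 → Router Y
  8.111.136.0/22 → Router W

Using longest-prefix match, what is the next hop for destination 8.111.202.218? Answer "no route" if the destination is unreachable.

Router M

Routes whose prefix contains 8.111.202.218:
  8.0.0.0/9 (8.0.0.0 - 8.127.255.255) -> Router P
  8.104.0.0/13 (8.104.0.0 - 8.111.255.255) -> Router F
  8.110.0.0/15 (8.110.0.0 - 8.111.255.255) -> Router M
More-specific entries that do NOT match:
  8.111.202.208/30 (8.111.202.208 - 8.111.202.211) does not contain 8.111.202.218
  8.111.202.200/30 (8.111.202.200 - 8.111.202.203) does not contain 8.111.202.218
  12.111.202.216/29 (12.111.202.216 - 12.111.202.223) does not contain 8.111.202.218
  8.111.206.0/24 (8.111.206.0 - 8.111.206.255) does not contain 8.111.202.218
  8.111.136.0/22 (8.111.136.0 - 8.111.139.255) does not contain 8.111.202.218
  8.111.216.0/21 (8.111.216.0 - 8.111.223.255) does not contain 8.111.202.218
  8.111.64.0/19 (8.111.64.0 - 8.111.95.255) does not contain 8.111.202.218
  8.110.192.0/19 (8.110.192.0 - 8.110.223.255) does not contain 8.111.202.218
Longest matching prefix is /15 -> next hop Router M.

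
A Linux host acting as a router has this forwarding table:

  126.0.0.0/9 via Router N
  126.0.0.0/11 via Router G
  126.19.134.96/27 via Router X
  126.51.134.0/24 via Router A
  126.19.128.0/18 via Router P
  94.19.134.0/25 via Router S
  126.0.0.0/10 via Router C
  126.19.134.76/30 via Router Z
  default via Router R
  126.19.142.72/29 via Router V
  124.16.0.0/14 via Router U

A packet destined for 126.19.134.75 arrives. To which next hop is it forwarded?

Routes whose prefix contains 126.19.134.75:
  0.0.0.0/0 (default, matches everything) -> Router R
  126.0.0.0/9 (126.0.0.0 - 126.127.255.255) -> Router N
  126.0.0.0/10 (126.0.0.0 - 126.63.255.255) -> Router C
  126.0.0.0/11 (126.0.0.0 - 126.31.255.255) -> Router G
  126.19.128.0/18 (126.19.128.0 - 126.19.191.255) -> Router P
More-specific entries that do NOT match:
  126.19.134.76/30 (126.19.134.76 - 126.19.134.79) does not contain 126.19.134.75
  126.19.142.72/29 (126.19.142.72 - 126.19.142.79) does not contain 126.19.134.75
  126.19.134.96/27 (126.19.134.96 - 126.19.134.127) does not contain 126.19.134.75
  94.19.134.0/25 (94.19.134.0 - 94.19.134.127) does not contain 126.19.134.75
  126.51.134.0/24 (126.51.134.0 - 126.51.134.255) does not contain 126.19.134.75
Longest matching prefix is /18 -> next hop Router P.

Router P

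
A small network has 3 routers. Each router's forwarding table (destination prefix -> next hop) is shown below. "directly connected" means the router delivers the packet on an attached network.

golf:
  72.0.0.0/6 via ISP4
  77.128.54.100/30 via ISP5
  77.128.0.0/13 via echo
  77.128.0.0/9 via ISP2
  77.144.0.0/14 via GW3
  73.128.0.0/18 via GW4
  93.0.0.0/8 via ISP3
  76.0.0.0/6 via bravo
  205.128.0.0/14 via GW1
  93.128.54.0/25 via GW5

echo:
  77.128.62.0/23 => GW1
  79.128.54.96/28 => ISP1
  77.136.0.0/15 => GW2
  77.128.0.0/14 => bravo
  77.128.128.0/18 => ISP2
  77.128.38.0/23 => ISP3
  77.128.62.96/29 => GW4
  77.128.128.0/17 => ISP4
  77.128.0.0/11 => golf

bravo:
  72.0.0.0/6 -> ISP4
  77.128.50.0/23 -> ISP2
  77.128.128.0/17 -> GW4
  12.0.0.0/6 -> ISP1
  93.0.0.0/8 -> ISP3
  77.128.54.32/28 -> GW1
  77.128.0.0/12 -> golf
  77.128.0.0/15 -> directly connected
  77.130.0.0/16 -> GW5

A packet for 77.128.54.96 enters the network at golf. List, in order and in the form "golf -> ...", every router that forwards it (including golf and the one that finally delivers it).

At golf: longest match for 77.128.54.96 is 77.128.0.0/13 -> echo
At echo: longest match for 77.128.54.96 is 77.128.0.0/14 -> bravo
At bravo: longest match for 77.128.54.96 is 77.128.0.0/15 -> directly connected

golf -> echo -> bravo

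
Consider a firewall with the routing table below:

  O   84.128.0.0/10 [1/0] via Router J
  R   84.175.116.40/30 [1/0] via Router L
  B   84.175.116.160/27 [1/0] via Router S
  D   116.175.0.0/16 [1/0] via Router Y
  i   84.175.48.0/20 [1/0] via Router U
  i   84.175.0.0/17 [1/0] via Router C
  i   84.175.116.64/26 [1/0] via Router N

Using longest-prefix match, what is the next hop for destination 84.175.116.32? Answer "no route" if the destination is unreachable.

Routes whose prefix contains 84.175.116.32:
  84.128.0.0/10 (84.128.0.0 - 84.191.255.255) -> Router J
  84.175.0.0/17 (84.175.0.0 - 84.175.127.255) -> Router C
More-specific entries that do NOT match:
  84.175.116.40/30 (84.175.116.40 - 84.175.116.43) does not contain 84.175.116.32
  84.175.116.160/27 (84.175.116.160 - 84.175.116.191) does not contain 84.175.116.32
  84.175.116.64/26 (84.175.116.64 - 84.175.116.127) does not contain 84.175.116.32
  84.175.48.0/20 (84.175.48.0 - 84.175.63.255) does not contain 84.175.116.32
Longest matching prefix is /17 -> next hop Router C.

Router C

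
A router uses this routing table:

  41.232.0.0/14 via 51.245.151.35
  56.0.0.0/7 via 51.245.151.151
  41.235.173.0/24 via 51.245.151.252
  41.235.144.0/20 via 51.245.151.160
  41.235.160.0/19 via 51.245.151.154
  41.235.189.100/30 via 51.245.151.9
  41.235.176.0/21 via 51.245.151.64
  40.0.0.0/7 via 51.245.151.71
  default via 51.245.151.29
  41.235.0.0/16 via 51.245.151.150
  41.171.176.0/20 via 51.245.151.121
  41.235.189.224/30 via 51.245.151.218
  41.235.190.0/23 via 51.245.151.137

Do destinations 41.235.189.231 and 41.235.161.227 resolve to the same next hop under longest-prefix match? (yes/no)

yes

41.235.189.231: longest match 41.235.160.0/19 -> 51.245.151.154
41.235.161.227: longest match 41.235.160.0/19 -> 51.245.151.154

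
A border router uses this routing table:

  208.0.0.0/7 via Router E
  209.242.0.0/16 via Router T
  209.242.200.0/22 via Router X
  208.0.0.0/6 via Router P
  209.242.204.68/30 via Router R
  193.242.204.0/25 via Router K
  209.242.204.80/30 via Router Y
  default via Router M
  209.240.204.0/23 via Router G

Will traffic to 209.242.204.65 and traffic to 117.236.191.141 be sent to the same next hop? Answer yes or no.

209.242.204.65: longest match 209.242.0.0/16 -> Router T
117.236.191.141: longest match 0.0.0.0/0 -> Router M

no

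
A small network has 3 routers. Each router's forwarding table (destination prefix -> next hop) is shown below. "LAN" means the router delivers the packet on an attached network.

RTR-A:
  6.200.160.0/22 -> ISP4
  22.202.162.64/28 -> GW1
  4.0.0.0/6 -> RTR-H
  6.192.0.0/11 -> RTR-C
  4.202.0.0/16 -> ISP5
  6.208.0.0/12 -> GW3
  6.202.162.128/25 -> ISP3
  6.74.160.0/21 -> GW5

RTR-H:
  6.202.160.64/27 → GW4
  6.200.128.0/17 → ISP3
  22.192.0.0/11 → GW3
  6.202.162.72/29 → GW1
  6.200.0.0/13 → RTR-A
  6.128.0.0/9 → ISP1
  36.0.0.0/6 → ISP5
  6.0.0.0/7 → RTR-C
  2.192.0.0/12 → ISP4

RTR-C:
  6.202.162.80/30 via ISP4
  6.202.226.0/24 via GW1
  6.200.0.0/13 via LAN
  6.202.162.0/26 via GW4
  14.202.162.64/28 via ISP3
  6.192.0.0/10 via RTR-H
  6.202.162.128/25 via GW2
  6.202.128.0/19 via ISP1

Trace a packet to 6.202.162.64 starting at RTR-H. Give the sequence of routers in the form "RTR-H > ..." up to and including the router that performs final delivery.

RTR-H > RTR-A > RTR-C

At RTR-H: longest match for 6.202.162.64 is 6.200.0.0/13 -> RTR-A
At RTR-A: longest match for 6.202.162.64 is 6.192.0.0/11 -> RTR-C
At RTR-C: longest match for 6.202.162.64 is 6.200.0.0/13 -> LAN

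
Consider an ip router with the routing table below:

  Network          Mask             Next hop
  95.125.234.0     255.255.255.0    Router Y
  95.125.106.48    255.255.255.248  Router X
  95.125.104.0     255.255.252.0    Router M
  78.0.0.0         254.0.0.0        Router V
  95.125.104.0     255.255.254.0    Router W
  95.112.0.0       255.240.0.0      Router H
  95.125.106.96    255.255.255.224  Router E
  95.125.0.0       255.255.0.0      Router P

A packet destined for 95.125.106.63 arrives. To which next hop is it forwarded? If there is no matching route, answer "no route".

Routes whose prefix contains 95.125.106.63:
  95.112.0.0/12 (95.112.0.0 - 95.127.255.255) -> Router H
  95.125.0.0/16 (95.125.0.0 - 95.125.255.255) -> Router P
  95.125.104.0/22 (95.125.104.0 - 95.125.107.255) -> Router M
More-specific entries that do NOT match:
  95.125.106.48/29 (95.125.106.48 - 95.125.106.55) does not contain 95.125.106.63
  95.125.106.96/27 (95.125.106.96 - 95.125.106.127) does not contain 95.125.106.63
  95.125.234.0/24 (95.125.234.0 - 95.125.234.255) does not contain 95.125.106.63
  95.125.104.0/23 (95.125.104.0 - 95.125.105.255) does not contain 95.125.106.63
Longest matching prefix is /22 -> next hop Router M.

Router M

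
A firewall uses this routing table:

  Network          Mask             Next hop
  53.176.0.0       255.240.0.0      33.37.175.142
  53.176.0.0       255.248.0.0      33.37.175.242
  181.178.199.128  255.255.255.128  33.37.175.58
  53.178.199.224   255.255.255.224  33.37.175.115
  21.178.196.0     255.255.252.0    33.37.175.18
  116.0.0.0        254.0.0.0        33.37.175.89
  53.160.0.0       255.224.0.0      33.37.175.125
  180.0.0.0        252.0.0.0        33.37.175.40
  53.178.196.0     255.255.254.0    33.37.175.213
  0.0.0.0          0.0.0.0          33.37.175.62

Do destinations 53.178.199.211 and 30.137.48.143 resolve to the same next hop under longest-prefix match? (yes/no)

53.178.199.211: longest match 53.176.0.0/13 -> 33.37.175.242
30.137.48.143: longest match 0.0.0.0/0 -> 33.37.175.62

no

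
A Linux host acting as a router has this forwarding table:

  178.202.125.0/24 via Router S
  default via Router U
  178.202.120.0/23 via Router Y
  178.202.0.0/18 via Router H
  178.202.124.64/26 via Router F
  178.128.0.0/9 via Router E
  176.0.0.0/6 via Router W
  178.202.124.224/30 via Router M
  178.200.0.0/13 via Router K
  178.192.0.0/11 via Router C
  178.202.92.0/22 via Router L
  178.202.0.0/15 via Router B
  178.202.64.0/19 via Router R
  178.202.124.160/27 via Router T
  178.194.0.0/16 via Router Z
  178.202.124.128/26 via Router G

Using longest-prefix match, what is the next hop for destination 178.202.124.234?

Router B

Routes whose prefix contains 178.202.124.234:
  0.0.0.0/0 (default, matches everything) -> Router U
  176.0.0.0/6 (176.0.0.0 - 179.255.255.255) -> Router W
  178.128.0.0/9 (178.128.0.0 - 178.255.255.255) -> Router E
  178.192.0.0/11 (178.192.0.0 - 178.223.255.255) -> Router C
  178.200.0.0/13 (178.200.0.0 - 178.207.255.255) -> Router K
  178.202.0.0/15 (178.202.0.0 - 178.203.255.255) -> Router B
More-specific entries that do NOT match:
  178.202.124.224/30 (178.202.124.224 - 178.202.124.227) does not contain 178.202.124.234
  178.202.124.160/27 (178.202.124.160 - 178.202.124.191) does not contain 178.202.124.234
  178.202.124.64/26 (178.202.124.64 - 178.202.124.127) does not contain 178.202.124.234
  178.202.124.128/26 (178.202.124.128 - 178.202.124.191) does not contain 178.202.124.234
  178.202.125.0/24 (178.202.125.0 - 178.202.125.255) does not contain 178.202.124.234
  178.202.120.0/23 (178.202.120.0 - 178.202.121.255) does not contain 178.202.124.234
  178.202.92.0/22 (178.202.92.0 - 178.202.95.255) does not contain 178.202.124.234
  178.202.64.0/19 (178.202.64.0 - 178.202.95.255) does not contain 178.202.124.234
  178.202.0.0/18 (178.202.0.0 - 178.202.63.255) does not contain 178.202.124.234
  178.194.0.0/16 (178.194.0.0 - 178.194.255.255) does not contain 178.202.124.234
Longest matching prefix is /15 -> next hop Router B.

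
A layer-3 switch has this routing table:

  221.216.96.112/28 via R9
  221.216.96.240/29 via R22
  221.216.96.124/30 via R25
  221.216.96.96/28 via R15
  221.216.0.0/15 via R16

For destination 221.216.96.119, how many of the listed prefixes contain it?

2

Prefixes containing 221.216.96.119:
  221.216.0.0/15 (221.216.0.0 - 221.217.255.255)
  221.216.96.112/28 (221.216.96.112 - 221.216.96.127)
Total matching entries: 2.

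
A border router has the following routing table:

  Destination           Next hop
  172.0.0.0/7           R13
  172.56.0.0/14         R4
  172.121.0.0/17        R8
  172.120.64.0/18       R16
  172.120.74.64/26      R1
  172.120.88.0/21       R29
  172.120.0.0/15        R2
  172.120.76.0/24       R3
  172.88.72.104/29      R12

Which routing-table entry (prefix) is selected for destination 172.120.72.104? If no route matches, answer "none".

Entries matching 172.120.72.104:
  172.0.0.0/7 (172.0.0.0 - 173.255.255.255)
  172.120.0.0/15 (172.120.0.0 - 172.121.255.255)
  172.120.64.0/18 (172.120.64.0 - 172.120.127.255)
Most specific is 172.120.64.0/18.

172.120.64.0/18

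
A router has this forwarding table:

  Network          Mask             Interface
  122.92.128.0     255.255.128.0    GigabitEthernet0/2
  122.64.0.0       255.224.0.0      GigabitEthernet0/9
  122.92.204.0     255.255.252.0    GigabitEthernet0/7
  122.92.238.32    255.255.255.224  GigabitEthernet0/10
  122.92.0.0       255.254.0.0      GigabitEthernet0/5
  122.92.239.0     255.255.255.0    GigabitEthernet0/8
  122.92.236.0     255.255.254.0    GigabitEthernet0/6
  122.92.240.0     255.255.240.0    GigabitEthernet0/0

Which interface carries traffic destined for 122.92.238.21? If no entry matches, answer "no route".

GigabitEthernet0/2

Routes whose prefix contains 122.92.238.21:
  122.64.0.0/11 (122.64.0.0 - 122.95.255.255) -> GigabitEthernet0/9
  122.92.0.0/15 (122.92.0.0 - 122.93.255.255) -> GigabitEthernet0/5
  122.92.128.0/17 (122.92.128.0 - 122.92.255.255) -> GigabitEthernet0/2
More-specific entries that do NOT match:
  122.92.238.32/27 (122.92.238.32 - 122.92.238.63) does not contain 122.92.238.21
  122.92.239.0/24 (122.92.239.0 - 122.92.239.255) does not contain 122.92.238.21
  122.92.236.0/23 (122.92.236.0 - 122.92.237.255) does not contain 122.92.238.21
  122.92.204.0/22 (122.92.204.0 - 122.92.207.255) does not contain 122.92.238.21
  122.92.240.0/20 (122.92.240.0 - 122.92.255.255) does not contain 122.92.238.21
Longest matching prefix is /17 -> interface GigabitEthernet0/2.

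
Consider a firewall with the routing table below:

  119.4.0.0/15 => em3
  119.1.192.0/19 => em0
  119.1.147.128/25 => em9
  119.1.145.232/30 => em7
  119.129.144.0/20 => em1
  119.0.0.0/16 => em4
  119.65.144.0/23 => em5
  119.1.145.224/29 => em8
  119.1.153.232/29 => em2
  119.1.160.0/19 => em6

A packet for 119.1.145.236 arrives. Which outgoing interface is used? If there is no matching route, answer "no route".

no route

No entry's prefix contains 119.1.145.236; there is no default route.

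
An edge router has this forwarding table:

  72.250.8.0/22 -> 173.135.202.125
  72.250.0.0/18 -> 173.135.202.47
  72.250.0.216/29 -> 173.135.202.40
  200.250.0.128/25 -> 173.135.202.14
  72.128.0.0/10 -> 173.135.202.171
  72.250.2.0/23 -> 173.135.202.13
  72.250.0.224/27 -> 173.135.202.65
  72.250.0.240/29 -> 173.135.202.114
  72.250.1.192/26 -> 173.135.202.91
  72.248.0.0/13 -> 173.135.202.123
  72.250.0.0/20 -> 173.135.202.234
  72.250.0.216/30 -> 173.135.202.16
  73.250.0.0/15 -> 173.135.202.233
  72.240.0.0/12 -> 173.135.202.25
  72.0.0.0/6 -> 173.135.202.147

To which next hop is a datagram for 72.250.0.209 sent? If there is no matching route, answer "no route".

Routes whose prefix contains 72.250.0.209:
  72.0.0.0/6 (72.0.0.0 - 75.255.255.255) -> 173.135.202.147
  72.240.0.0/12 (72.240.0.0 - 72.255.255.255) -> 173.135.202.25
  72.248.0.0/13 (72.248.0.0 - 72.255.255.255) -> 173.135.202.123
  72.250.0.0/18 (72.250.0.0 - 72.250.63.255) -> 173.135.202.47
  72.250.0.0/20 (72.250.0.0 - 72.250.15.255) -> 173.135.202.234
More-specific entries that do NOT match:
  72.250.0.216/30 (72.250.0.216 - 72.250.0.219) does not contain 72.250.0.209
  72.250.0.216/29 (72.250.0.216 - 72.250.0.223) does not contain 72.250.0.209
  72.250.0.240/29 (72.250.0.240 - 72.250.0.247) does not contain 72.250.0.209
  72.250.0.224/27 (72.250.0.224 - 72.250.0.255) does not contain 72.250.0.209
  72.250.1.192/26 (72.250.1.192 - 72.250.1.255) does not contain 72.250.0.209
  200.250.0.128/25 (200.250.0.128 - 200.250.0.255) does not contain 72.250.0.209
  72.250.2.0/23 (72.250.2.0 - 72.250.3.255) does not contain 72.250.0.209
  72.250.8.0/22 (72.250.8.0 - 72.250.11.255) does not contain 72.250.0.209
Longest matching prefix is /20 -> next hop 173.135.202.234.

173.135.202.234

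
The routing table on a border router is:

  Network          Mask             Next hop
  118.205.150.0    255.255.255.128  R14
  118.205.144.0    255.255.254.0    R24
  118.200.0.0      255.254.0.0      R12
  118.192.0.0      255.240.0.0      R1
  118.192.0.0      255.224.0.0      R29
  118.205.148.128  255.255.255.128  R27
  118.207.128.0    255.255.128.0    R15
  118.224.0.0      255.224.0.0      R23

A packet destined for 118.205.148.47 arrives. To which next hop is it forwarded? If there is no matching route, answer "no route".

Routes whose prefix contains 118.205.148.47:
  118.192.0.0/11 (118.192.0.0 - 118.223.255.255) -> R29
  118.192.0.0/12 (118.192.0.0 - 118.207.255.255) -> R1
More-specific entries that do NOT match:
  118.205.150.0/25 (118.205.150.0 - 118.205.150.127) does not contain 118.205.148.47
  118.205.148.128/25 (118.205.148.128 - 118.205.148.255) does not contain 118.205.148.47
  118.205.144.0/23 (118.205.144.0 - 118.205.145.255) does not contain 118.205.148.47
  118.207.128.0/17 (118.207.128.0 - 118.207.255.255) does not contain 118.205.148.47
  118.200.0.0/15 (118.200.0.0 - 118.201.255.255) does not contain 118.205.148.47
Longest matching prefix is /12 -> next hop R1.

R1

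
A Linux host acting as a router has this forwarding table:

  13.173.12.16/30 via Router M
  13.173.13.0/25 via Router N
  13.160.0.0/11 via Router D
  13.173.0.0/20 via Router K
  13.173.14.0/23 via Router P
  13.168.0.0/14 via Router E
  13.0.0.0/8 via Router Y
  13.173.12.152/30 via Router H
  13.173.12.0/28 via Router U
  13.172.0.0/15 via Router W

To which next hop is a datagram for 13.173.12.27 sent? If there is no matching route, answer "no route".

Router K

Routes whose prefix contains 13.173.12.27:
  13.0.0.0/8 (13.0.0.0 - 13.255.255.255) -> Router Y
  13.160.0.0/11 (13.160.0.0 - 13.191.255.255) -> Router D
  13.172.0.0/15 (13.172.0.0 - 13.173.255.255) -> Router W
  13.173.0.0/20 (13.173.0.0 - 13.173.15.255) -> Router K
More-specific entries that do NOT match:
  13.173.12.16/30 (13.173.12.16 - 13.173.12.19) does not contain 13.173.12.27
  13.173.12.152/30 (13.173.12.152 - 13.173.12.155) does not contain 13.173.12.27
  13.173.12.0/28 (13.173.12.0 - 13.173.12.15) does not contain 13.173.12.27
  13.173.13.0/25 (13.173.13.0 - 13.173.13.127) does not contain 13.173.12.27
  13.173.14.0/23 (13.173.14.0 - 13.173.15.255) does not contain 13.173.12.27
Longest matching prefix is /20 -> next hop Router K.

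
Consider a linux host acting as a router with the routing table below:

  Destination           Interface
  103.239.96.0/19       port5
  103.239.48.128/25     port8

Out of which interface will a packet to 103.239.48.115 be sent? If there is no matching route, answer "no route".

No entry's prefix contains 103.239.48.115; there is no default route.

no route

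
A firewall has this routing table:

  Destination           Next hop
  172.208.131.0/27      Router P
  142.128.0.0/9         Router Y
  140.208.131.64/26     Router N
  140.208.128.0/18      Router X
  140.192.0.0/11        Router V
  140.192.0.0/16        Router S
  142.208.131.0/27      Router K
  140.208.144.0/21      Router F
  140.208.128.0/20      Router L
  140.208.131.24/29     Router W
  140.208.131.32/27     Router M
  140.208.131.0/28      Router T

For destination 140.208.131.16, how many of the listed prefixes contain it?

3

Prefixes containing 140.208.131.16:
  140.192.0.0/11 (140.192.0.0 - 140.223.255.255)
  140.208.128.0/18 (140.208.128.0 - 140.208.191.255)
  140.208.128.0/20 (140.208.128.0 - 140.208.143.255)
Total matching entries: 3.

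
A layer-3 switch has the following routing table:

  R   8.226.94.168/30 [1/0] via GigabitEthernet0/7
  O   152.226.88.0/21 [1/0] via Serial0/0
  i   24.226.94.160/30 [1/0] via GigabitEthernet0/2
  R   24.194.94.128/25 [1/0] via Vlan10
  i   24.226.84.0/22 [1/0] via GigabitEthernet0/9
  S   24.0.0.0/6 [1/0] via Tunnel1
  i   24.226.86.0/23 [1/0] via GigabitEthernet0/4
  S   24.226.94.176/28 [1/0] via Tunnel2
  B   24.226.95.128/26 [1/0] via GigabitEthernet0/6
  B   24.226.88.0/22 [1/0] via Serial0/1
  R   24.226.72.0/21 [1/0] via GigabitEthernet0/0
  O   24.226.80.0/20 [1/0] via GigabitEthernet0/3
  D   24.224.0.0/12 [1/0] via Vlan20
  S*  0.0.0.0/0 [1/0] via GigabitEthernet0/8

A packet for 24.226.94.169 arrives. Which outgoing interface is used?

Routes whose prefix contains 24.226.94.169:
  0.0.0.0/0 (default, matches everything) -> GigabitEthernet0/8
  24.0.0.0/6 (24.0.0.0 - 27.255.255.255) -> Tunnel1
  24.224.0.0/12 (24.224.0.0 - 24.239.255.255) -> Vlan20
  24.226.80.0/20 (24.226.80.0 - 24.226.95.255) -> GigabitEthernet0/3
More-specific entries that do NOT match:
  8.226.94.168/30 (8.226.94.168 - 8.226.94.171) does not contain 24.226.94.169
  24.226.94.160/30 (24.226.94.160 - 24.226.94.163) does not contain 24.226.94.169
  24.226.94.176/28 (24.226.94.176 - 24.226.94.191) does not contain 24.226.94.169
  24.226.95.128/26 (24.226.95.128 - 24.226.95.191) does not contain 24.226.94.169
  24.194.94.128/25 (24.194.94.128 - 24.194.94.255) does not contain 24.226.94.169
  24.226.86.0/23 (24.226.86.0 - 24.226.87.255) does not contain 24.226.94.169
  24.226.84.0/22 (24.226.84.0 - 24.226.87.255) does not contain 24.226.94.169
  24.226.88.0/22 (24.226.88.0 - 24.226.91.255) does not contain 24.226.94.169
  152.226.88.0/21 (152.226.88.0 - 152.226.95.255) does not contain 24.226.94.169
  24.226.72.0/21 (24.226.72.0 - 24.226.79.255) does not contain 24.226.94.169
Longest matching prefix is /20 -> interface GigabitEthernet0/3.

GigabitEthernet0/3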